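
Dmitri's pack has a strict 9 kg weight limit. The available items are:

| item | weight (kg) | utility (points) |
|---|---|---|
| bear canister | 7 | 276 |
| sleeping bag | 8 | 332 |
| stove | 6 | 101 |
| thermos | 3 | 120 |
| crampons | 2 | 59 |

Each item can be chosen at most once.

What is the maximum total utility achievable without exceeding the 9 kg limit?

335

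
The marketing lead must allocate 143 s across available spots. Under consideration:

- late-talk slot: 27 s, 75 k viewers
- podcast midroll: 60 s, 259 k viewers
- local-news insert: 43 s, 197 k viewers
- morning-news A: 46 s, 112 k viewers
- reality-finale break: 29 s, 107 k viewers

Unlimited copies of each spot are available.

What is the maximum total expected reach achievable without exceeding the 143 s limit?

3×local-news insert uses 129 of the 143 s and totals 591.

591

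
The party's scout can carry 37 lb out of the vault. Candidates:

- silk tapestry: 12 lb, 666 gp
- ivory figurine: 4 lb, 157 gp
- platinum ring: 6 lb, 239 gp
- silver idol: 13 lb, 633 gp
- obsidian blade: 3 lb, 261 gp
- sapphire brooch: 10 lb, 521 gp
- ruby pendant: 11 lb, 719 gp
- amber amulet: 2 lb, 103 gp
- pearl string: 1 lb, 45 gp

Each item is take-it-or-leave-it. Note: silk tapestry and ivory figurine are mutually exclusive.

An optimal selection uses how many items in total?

5

Best achievable value is 2212.
silk tapestry + obsidian blade + sapphire brooch + ruby pendant + pearl string hits 2212 at 37 lb.
Any selection reaching 2212 contains exactly 5 items.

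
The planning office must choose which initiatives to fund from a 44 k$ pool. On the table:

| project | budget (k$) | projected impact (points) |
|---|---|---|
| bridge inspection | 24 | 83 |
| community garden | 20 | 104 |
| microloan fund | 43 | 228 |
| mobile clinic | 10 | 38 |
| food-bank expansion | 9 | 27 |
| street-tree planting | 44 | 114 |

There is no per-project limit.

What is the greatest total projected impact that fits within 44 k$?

228

The ratio ordering already packs tightly: microloan fund, 43 k$, 228.
Nothing else within 44 k$ beats 228.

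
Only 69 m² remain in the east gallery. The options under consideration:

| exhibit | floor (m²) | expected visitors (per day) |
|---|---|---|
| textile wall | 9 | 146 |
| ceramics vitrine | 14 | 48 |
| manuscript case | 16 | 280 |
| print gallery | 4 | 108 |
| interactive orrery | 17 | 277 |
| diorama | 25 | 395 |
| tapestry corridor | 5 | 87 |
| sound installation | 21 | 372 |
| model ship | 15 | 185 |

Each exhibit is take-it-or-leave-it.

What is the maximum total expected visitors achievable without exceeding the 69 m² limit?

Ranking by ratio (expected visitors/m²): print gallery 27.00, sound installation 17.71, manuscript case 17.50, tapestry corridor 17.40.
A density-first pass picks manuscript case + print gallery + interactive orrery + tapestry corridor + sound installation — 1124 at 63 m².
Replace tapestry corridor with textile wall: the trade gains 59 net, giving 1183 at 67 m².

1183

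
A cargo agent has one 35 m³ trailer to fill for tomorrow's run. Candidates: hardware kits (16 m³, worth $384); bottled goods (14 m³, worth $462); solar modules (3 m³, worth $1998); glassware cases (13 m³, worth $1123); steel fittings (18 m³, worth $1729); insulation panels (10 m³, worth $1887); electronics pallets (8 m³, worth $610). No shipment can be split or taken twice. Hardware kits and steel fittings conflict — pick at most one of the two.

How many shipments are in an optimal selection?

4

The maximum revenue within 35 m³ is 5618.
For example solar modules + glassware cases + insulation panels + electronics pallets achieves it, using 34 m³.
Every optimal selection uses 4 shipments.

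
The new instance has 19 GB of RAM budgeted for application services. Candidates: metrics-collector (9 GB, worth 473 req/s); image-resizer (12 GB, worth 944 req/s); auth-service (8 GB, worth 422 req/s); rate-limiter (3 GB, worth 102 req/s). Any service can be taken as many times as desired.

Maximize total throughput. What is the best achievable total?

1148

Image-resizer + 2×rate-limiter uses 18 of the 19 GB and totals 1148.
The spare 1 GB is too small for any remaining service, and no exchange beats 1148.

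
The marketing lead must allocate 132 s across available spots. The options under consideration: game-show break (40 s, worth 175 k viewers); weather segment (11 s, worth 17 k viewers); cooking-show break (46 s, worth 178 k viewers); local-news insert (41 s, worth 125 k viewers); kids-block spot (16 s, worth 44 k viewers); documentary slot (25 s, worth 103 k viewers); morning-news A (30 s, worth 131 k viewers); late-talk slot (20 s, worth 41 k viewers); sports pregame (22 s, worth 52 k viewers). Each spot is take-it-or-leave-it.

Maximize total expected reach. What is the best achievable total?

Greedy by ratio would take game-show break + kids-block spot + documentary slot + morning-news A + late-talk slot: 131 s used, total 494.
Replace documentary slot and late-talk slot with cooking-show break: the trade gains 34 net, giving 528 at 132 s.
No other feasible combination exceeds 528.

528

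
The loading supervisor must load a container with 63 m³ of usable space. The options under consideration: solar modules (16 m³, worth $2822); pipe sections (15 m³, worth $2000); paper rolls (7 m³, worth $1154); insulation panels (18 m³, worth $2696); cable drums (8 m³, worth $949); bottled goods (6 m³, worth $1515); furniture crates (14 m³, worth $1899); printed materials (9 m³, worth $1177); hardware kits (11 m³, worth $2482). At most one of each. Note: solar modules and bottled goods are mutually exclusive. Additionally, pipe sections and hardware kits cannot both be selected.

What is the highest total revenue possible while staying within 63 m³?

Best packing: solar modules + paper rolls + insulation panels + printed materials + hardware kits — 61 m³, 10331 total.
Next best is solar modules + insulation panels + cable drums + printed materials + hardware kits at 10126 (62 m³) — short by 205.

10331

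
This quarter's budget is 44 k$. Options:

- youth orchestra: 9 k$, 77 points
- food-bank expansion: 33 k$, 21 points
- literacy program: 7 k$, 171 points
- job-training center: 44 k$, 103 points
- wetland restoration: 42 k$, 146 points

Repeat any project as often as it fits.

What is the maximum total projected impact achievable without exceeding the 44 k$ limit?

1026

Density check — literacy program 24.43, youth orchestra 8.56, wetland restoration 3.48, job-training center 2.34 are the best per k$.
The ratio ordering already packs tightly: 6×literacy program, 42 k$, 1026.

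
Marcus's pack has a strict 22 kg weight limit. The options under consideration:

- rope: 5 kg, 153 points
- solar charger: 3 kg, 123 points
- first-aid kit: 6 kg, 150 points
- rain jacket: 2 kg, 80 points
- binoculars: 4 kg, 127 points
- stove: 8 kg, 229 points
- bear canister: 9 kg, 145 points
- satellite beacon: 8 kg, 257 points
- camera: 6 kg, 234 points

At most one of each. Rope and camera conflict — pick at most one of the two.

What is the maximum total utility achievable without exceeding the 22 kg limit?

741

Ranking by ratio (utility/kg): solar charger 41.00, rain jacket 40.00, camera 39.00, satellite beacon 32.12.
Filling by ratio: solar charger + rain jacket + satellite beacon + camera for 694, with 3 kg left unused.
The 2 kg tied up in rain jacket is better spent on binoculars — total rises to 741 (21 kg).
Every other selection either busts 22 kg or breaks a pairing rule or fails to beat 741.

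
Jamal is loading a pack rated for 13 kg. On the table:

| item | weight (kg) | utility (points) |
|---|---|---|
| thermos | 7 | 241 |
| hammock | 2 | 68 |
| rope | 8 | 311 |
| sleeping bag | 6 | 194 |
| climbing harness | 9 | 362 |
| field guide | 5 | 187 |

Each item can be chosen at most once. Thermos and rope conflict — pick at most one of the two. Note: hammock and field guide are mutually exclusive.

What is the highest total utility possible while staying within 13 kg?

498

Density check — climbing harness 40.22, rope 38.88, field guide 37.40 are the best per kg.
A density-first pass picks hammock + climbing harness — 430 at 11 kg.
The 11 kg tied up in hammock and climbing harness is better spent on rope + field guide — total rises to 498 (13 kg).
Every other selection either busts 13 kg or breaks a pairing rule or fails to beat 498.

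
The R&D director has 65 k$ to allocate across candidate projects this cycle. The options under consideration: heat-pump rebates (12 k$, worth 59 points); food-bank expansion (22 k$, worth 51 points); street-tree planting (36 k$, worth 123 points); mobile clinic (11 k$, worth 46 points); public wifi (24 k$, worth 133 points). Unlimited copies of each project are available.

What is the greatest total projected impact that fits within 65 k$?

325

Density check — public wifi 5.54, heat-pump rebates 4.92, mobile clinic 4.18, street-tree planting 3.42 are the best per k$.
The ratio ordering already packs tightly: heat-pump rebates + 2×public wifi, 60 k$, 325.
The spare 5 k$ is too small for any remaining project, and no exchange beats 325.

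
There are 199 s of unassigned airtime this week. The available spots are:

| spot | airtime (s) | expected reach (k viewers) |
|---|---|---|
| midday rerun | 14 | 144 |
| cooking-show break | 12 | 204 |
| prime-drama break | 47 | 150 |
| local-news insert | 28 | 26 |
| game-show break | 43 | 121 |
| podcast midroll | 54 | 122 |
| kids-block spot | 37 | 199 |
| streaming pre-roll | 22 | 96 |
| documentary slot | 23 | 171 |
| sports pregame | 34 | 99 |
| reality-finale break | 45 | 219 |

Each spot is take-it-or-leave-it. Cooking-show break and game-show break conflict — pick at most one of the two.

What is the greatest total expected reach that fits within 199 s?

1132

Density check — cooking-show break 17.00, midday rerun 10.29, documentary slot 7.43, kids-block spot 5.38 are the best per s.
Taking midday rerun + cooking-show break + kids-block spot + streaming pre-roll + documentary slot + sports pregame + reality-finale break: 187 s used, 1132 in expected reach.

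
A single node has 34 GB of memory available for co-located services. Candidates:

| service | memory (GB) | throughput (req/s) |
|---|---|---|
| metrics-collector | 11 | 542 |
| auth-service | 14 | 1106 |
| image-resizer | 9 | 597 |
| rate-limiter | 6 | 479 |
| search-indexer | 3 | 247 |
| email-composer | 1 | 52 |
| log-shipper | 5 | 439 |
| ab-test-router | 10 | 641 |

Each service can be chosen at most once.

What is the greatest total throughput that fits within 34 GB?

By throughput per GB: log-shipper 87.80, search-indexer 82.33, rate-limiter 79.83 lead.
A density-first pass picks auth-service + rate-limiter + search-indexer + email-composer + log-shipper — 2323 at 29 GB.
Replace search-indexer and email-composer with image-resizer: the trade gains 298 net, giving 2621 at 34 GB.
An exhaustive check of the 256 subsets confirms 2621.

2621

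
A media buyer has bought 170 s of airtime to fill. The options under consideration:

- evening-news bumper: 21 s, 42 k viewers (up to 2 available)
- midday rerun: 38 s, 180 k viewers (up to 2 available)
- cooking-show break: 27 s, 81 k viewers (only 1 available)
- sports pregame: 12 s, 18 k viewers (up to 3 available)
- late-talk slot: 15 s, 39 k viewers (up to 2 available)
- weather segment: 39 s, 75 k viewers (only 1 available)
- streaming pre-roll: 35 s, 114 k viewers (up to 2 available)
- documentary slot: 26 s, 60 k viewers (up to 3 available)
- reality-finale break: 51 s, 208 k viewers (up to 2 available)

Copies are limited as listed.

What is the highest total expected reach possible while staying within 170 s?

Density check — midday rerun 4.74, reality-finale break 4.08, streaming pre-roll 3.26, cooking-show break 3.00 are the best per s.
Greedy by ratio would take 2×midday rerun + streaming pre-roll + reality-finale break: 162 s used, total 682.
Dropping streaming pre-roll frees 35 s; slotting in cooking-show break + late-talk slot (42 s) lifts the total to 688 at 169 s.

688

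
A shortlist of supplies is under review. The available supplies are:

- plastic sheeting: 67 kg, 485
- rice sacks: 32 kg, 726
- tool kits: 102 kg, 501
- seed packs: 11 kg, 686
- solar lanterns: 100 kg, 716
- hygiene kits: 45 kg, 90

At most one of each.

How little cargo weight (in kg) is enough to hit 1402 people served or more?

43

Look for the lowest-cargo combination reaching 1402.
rice sacks + seed packs reaches 1412 using 43 kg.
No combination under 43 kg hits 1402.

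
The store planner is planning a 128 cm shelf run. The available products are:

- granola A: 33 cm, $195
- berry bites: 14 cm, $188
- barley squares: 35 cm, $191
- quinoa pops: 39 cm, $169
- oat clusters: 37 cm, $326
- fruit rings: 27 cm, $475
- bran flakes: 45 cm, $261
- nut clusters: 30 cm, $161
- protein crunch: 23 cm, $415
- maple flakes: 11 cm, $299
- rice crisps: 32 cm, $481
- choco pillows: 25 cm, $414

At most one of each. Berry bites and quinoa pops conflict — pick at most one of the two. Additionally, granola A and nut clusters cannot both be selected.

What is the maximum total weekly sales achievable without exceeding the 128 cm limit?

Best packing: fruit rings + protein crunch + maple flakes + rice crisps + choco pillows — 118 cm, 2084 total.

2084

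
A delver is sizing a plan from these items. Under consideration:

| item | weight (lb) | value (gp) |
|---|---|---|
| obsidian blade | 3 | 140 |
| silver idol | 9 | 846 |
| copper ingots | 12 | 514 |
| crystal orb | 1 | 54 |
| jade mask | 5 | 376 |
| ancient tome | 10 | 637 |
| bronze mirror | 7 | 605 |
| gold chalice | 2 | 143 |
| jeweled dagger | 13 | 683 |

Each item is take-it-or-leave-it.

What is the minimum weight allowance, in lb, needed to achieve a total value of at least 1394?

16

Minimise lb subject to total value ≥ 1394.
Taking silver idol + bronze mirror gives 1451 (≥ 1394) for 16 lb.
Any bundle with less than 16 lb falls short of 1394.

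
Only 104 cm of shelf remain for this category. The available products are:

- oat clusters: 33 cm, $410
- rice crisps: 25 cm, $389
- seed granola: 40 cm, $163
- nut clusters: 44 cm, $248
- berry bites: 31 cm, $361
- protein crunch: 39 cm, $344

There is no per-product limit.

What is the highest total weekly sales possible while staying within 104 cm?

1556

Taking 4×rice crisps: 100 cm used, 1556 in weekly sales.
That's the maximum — no swap from here does better than 1556.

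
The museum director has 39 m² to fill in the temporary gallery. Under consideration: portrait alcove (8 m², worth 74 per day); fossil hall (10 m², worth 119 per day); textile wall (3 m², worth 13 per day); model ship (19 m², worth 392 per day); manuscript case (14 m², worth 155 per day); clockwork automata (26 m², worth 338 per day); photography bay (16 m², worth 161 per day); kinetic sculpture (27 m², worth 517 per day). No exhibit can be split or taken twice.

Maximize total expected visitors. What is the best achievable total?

Greedy by ratio would take portrait alcove + fossil hall + model ship: 37 m² used, total 585.
The 27 m² tied up in portrait alcove and model ship is better spent on kinetic sculpture — total rises to 636 (37 m²).
Nothing else within 39 m² beats 636.

636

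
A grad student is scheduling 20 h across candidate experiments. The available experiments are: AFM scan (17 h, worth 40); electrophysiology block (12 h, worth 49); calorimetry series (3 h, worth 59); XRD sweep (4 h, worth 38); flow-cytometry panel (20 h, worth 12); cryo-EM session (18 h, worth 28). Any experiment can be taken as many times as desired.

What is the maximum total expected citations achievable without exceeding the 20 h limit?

354

Ranking by ratio (expected citations/h): calorimetry series 19.67, XRD sweep 9.50, electrophysiology block 4.08.
Taking 6×calorimetry series: 18 h used, 354 in expected citations.
Every other selection either busts 20 h or fails to beat 354.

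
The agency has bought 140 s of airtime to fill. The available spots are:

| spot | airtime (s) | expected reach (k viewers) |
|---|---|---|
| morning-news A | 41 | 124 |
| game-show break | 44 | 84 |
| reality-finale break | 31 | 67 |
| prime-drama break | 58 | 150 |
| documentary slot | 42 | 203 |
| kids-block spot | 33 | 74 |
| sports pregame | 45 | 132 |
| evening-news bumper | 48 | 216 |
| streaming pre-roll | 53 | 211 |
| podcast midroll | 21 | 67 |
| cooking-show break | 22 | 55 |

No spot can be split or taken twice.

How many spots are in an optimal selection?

3

Optimal total is 551.
For example documentary slot + sports pregame + evening-news bumper achieves it, using 135 s.
Every optimal selection uses 3 spots.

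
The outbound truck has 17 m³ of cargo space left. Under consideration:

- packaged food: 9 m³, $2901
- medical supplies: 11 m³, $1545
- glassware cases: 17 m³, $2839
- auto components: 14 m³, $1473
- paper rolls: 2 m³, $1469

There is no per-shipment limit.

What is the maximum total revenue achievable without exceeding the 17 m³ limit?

Best packing: 8×paper rolls — 16 m³, 11752 total.
No other feasible combination exceeds 11752.

11752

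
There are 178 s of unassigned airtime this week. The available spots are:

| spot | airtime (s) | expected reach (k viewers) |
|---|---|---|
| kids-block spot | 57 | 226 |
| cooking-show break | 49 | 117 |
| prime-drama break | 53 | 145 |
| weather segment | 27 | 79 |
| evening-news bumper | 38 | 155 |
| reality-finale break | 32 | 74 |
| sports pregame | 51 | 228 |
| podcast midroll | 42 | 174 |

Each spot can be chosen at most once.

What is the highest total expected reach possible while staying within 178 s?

A density-first pass picks weather segment + evening-news bumper + sports pregame + podcast midroll — 636 at 158 s.
The 38 s tied up in evening-news bumper is better spent on kids-block spot — total rises to 707 (177 s).
Nothing else within 178 s beats 707.

707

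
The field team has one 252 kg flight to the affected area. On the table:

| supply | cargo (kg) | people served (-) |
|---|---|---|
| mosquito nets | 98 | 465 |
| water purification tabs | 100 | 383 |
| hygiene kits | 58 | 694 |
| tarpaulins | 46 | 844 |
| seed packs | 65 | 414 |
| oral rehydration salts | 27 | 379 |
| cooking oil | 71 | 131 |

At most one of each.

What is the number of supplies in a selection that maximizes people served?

Best achievable people served is 2382.
For example mosquito nets + hygiene kits + tarpaulins + oral rehydration salts achieves it, using 229 kg.
Every optimal selection uses 4 supplies.

4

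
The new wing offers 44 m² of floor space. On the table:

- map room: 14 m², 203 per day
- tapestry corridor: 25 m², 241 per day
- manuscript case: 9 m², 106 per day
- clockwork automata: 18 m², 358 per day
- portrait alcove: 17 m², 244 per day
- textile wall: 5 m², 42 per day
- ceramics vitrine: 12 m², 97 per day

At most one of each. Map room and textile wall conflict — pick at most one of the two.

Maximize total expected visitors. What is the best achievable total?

708

The ratio heuristic lands on map room + manuscript case + clockwork automata (667) but leaves 3 m² idle.
Replace map room with portrait alcove: the trade gains 41 net, giving 708 at 44 m².
Every other selection either busts 44 m² or breaks a pairing rule or fails to beat 708.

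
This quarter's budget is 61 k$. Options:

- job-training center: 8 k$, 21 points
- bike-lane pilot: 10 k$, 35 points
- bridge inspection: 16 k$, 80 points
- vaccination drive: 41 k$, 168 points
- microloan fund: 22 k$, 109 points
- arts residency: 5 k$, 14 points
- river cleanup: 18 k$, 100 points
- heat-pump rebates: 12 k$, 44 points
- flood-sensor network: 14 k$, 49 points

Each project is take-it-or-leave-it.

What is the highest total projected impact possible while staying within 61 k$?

The ratio ordering already packs tightly: bridge inspection + microloan fund + arts residency + river cleanup, 61 k$, 303.
Nothing else within 61 k$ beats 303.

303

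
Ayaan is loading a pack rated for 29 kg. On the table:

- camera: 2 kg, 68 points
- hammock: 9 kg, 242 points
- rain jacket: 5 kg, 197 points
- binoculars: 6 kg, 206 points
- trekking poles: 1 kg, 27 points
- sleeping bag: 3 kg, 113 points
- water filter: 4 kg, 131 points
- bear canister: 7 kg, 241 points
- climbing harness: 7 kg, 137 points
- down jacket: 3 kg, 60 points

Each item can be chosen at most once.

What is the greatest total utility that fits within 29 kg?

The ratio ordering already packs tightly: camera + rain jacket + binoculars + trekking poles + sleeping bag + water filter + bear canister, 28 kg, 983.

983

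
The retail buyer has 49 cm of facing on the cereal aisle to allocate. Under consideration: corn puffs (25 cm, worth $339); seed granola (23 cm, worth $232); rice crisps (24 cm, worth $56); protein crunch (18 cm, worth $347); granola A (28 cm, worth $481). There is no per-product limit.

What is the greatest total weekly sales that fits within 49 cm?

828

Density check — protein crunch 19.28, granola A 17.18, corn puffs 13.56, seed granola 10.09 are the best per cm.
Filling by ratio: 2×protein crunch for 694, with 13 cm left unused.
Replace protein crunch with granola A: the trade gains 134 net, giving 828 at 46 cm.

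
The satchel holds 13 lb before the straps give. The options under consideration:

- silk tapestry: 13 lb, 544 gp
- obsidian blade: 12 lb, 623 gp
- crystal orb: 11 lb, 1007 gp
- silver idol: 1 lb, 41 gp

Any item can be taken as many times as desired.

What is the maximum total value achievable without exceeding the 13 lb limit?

1089

Best packing: crystal orb + 2×silver idol — 13 lb, 1089 total.
No other feasible combination exceeds 1089.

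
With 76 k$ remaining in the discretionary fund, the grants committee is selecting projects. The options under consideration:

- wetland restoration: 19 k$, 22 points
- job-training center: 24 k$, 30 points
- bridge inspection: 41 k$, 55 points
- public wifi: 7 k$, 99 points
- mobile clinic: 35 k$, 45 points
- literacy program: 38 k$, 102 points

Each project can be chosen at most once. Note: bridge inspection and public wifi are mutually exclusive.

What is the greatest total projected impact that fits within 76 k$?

231

Taking job-training center + public wifi + literacy program: 69 k$ used, 231 in projected impact.
The closest alternative, wetland restoration + public wifi + literacy program, reaches only 223.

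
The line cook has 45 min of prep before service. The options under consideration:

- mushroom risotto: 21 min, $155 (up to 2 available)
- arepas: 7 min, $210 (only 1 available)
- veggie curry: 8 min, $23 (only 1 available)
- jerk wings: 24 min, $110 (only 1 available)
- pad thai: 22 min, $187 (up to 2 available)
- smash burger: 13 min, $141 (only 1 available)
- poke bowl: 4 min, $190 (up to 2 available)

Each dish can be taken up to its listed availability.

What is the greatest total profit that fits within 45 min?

800

The ratio heuristic lands on arepas + veggie curry + smash burger + 2×poke bowl (754) but leaves 9 min idle.
Replace smash burger with pad thai: the trade gains 46 net, giving 800 at 45 min.
Every other selection either busts 45 min or exceeds an availability limit or fails to beat 800.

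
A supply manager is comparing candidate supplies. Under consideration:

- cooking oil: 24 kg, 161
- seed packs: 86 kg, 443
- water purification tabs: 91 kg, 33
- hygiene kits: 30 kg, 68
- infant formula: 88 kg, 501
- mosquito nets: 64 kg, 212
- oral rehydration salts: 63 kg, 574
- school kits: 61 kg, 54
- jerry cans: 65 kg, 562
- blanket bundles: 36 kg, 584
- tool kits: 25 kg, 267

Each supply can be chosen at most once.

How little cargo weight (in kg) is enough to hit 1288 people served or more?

Need the lightest bundle worth ≥ 1288.
cooking oil + oral rehydration salts + blanket bundles reaches 1319 using 123 kg.
Below 123 kg the best achievable stays under 1288.

123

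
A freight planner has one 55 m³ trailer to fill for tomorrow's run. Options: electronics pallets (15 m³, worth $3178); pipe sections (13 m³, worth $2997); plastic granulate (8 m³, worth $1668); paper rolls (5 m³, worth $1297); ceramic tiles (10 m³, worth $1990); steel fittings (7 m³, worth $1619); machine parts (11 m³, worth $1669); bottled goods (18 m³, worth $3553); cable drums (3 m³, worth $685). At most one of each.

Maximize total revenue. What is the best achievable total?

A density-first pass picks electronics pallets + pipe sections + plastic granulate + paper rolls + steel fittings + cable drums — 11444 at 51 m³.
The 15 m³ tied up in electronics pallets is better spent on bottled goods — total rises to 11819 (54 m³).
Runner-up electronics pallets + pipe sections + plastic granulate + paper rolls + ceramic tiles + cable drums tops out at 11815.

11819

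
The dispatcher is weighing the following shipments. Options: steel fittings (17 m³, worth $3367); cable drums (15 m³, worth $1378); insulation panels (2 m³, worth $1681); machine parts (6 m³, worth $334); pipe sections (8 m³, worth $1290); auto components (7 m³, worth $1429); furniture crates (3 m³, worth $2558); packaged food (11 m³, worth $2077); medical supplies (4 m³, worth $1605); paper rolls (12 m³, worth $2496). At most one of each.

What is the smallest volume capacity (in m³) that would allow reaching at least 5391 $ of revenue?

Need the lightest bundle worth ≥ 5391.
insulation panels + furniture crates + medical supplies reaches 5844 using 9 m³.
Any bundle with less than 9 m³ falls short of 5391.

9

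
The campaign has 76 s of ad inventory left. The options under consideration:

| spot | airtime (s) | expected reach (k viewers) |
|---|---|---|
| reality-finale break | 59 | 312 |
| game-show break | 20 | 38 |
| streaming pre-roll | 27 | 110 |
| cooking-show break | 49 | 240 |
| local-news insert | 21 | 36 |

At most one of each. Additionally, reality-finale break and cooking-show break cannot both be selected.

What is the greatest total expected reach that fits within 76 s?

A density-first pass picks reality-finale break — 312 at 59 s.
Replace reality-finale break with streaming pre-roll + cooking-show break: the trade gains 38 net, giving 350 at 76 s.
Nothing else feasible within 76 s beats 350.

350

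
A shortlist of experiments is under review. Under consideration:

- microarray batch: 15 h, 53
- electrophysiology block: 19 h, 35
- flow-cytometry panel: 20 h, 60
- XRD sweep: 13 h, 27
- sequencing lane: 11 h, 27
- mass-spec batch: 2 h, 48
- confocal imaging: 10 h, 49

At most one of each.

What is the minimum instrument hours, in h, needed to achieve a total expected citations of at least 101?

17

Need the lightest bundle worth ≥ 101.
microarray batch + mass-spec batch: 101 expected citations at 17 h.
Any bundle with less than 17 h falls short of 101.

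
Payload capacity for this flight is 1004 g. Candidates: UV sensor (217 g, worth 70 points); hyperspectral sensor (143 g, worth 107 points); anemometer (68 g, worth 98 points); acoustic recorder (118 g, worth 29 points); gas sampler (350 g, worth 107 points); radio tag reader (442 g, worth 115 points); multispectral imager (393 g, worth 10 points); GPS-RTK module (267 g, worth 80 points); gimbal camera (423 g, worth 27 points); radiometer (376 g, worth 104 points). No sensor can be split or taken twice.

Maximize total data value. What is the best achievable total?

427

Taking the top-ratio sensors first gives UV sensor + hyperspectral sensor + anemometer + acoustic recorder + gas sampler for 411 (896 g).
The 335 g tied up in UV sensor and acoustic recorder is better spent on radio tag reader — total rises to 427 (1003 g).
Every other selection either busts 1004 g or fails to beat 427.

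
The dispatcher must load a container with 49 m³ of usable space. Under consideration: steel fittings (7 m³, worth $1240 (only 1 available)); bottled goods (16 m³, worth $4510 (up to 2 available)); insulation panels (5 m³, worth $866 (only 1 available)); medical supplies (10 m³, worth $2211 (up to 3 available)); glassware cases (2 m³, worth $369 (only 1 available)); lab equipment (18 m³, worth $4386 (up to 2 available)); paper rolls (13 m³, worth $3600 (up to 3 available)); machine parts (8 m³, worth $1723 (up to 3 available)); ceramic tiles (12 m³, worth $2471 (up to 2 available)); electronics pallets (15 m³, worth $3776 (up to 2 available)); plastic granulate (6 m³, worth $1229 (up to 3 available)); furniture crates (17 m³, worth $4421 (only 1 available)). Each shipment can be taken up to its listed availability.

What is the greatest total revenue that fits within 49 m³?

Taking the top-ratio shipments first gives 2×bottled goods + glassware cases + paper rolls for 12989 (47 m³).
Replace glassware cases and paper rolls with furniture crates: the trade gains 452 net, giving 13441 at 49 m³.
That's the maximum — no swap from here does better than 13441.

13441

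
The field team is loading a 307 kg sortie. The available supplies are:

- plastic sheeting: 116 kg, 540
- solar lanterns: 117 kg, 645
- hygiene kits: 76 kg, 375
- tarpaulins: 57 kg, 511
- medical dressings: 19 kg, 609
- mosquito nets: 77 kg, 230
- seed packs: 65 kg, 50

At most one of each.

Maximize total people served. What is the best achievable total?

Ranking by ratio (people served/kg): medical dressings 32.05, tarpaulins 8.96, solar lanterns 5.51.
Taking solar lanterns + hygiene kits + tarpaulins + medical dressings: 269 kg used, 2140 in people served.
The spare 38 kg is too small for any remaining supply, and no exchange beats 2140.

2140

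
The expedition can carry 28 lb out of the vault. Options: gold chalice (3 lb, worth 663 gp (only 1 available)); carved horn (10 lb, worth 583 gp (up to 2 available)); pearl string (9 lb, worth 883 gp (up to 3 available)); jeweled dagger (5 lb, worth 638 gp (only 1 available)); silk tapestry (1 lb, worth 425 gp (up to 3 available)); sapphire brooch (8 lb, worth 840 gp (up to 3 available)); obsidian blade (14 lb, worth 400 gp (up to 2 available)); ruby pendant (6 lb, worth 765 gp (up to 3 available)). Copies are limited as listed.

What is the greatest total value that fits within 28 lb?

The ratio heuristic lands on gold chalice + jeweled dagger + 3×silk tapestry + 2×ruby pendant (4106) but leaves 5 lb idle.
Replace silk tapestry with ruby pendant: the trade gains 340 net, giving 4446 at 28 lb.
Nothing else within 28 lb beats 4446.

4446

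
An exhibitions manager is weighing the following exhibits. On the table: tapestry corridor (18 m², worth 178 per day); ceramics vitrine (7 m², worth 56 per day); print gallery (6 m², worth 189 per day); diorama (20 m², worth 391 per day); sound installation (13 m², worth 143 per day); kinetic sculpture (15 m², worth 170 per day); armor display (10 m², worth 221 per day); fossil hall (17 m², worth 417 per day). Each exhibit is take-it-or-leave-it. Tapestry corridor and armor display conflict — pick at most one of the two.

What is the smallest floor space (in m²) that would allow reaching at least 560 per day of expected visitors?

23

Minimise m² subject to total expected visitors ≥ 560.
print gallery + fossil hall: 606 expected visitors at 23 m².
No combination under 23 m² hits 560.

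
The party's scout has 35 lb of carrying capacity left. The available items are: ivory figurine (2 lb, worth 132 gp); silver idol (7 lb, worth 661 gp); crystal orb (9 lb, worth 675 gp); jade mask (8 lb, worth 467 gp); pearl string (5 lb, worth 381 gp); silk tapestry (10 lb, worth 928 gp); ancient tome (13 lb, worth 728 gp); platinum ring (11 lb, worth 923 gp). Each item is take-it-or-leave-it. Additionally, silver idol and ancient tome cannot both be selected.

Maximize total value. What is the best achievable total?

3025

Taking ivory figurine + silver idol + pearl string + silk tapestry + platinum ring: 35 lb used, 3025 in value.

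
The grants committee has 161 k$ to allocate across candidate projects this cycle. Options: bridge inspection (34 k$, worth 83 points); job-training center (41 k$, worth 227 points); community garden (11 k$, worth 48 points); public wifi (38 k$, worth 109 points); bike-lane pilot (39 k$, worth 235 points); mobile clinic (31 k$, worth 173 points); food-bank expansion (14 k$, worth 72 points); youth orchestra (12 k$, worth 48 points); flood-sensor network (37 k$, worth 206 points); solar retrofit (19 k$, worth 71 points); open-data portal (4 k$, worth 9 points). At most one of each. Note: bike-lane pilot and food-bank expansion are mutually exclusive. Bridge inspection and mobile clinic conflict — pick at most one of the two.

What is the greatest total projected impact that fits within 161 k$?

Best packing: job-training center + community garden + bike-lane pilot + mobile clinic + flood-sensor network — 159 k$, 889 total.
Job-training center + bike-lane pilot + mobile clinic + youth orchestra + flood-sensor network matches that 889 at 160 k$; no feasible combination exceeds it.

889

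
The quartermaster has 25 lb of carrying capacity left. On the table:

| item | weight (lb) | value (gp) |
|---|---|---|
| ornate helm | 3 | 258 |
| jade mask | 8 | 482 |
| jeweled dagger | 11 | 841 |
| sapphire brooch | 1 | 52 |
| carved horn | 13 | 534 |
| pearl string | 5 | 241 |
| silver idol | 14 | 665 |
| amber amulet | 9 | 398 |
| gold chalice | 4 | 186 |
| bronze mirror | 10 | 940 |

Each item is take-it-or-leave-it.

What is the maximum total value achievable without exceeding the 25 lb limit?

2091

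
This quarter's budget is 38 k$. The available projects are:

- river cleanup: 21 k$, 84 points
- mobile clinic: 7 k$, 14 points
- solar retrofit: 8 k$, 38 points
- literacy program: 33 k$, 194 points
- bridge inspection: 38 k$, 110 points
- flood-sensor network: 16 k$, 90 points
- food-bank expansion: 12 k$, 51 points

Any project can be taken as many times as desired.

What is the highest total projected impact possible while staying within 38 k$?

194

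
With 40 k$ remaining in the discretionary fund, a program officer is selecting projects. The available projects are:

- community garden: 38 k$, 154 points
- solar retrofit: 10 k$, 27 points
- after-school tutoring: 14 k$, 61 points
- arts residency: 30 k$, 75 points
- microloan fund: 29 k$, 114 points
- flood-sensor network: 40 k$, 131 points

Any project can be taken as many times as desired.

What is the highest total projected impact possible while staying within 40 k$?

154

By projected impact per k$: after-school tutoring 4.36, community garden 4.05, microloan fund 3.93, flood-sensor network 3.27 lead.
Greedy by ratio would take solar retrofit + 2×after-school tutoring: 38 k$ used, total 149.
The 38 k$ tied up in solar retrofit and 2×after-school tutoring is better spent on community garden — total rises to 154 (38 k$).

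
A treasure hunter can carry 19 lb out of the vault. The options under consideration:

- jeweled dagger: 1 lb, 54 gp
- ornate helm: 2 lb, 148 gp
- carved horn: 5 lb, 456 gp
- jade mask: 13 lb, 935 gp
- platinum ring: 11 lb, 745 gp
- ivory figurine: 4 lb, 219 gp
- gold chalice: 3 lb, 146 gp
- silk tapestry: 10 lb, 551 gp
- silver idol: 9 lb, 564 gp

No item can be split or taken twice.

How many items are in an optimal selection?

Optimal total is 1445.
jeweled dagger + carved horn + jade mask hits 1445 at 19 lb.
Every optimal selection uses 3 items.

3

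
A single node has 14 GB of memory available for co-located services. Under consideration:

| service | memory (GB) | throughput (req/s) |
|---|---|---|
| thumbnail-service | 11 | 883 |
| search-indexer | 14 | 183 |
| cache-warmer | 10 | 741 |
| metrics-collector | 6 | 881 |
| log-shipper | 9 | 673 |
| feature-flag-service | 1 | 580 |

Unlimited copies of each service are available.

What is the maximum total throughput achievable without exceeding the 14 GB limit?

8120

By throughput per GB: feature-flag-service 580.00, metrics-collector 146.83, thumbnail-service 80.27, log-shipper 74.78 lead.
Taking 14×feature-flag-service: 14 GB used, 8120 in throughput.
No other feasible combination exceeds 8120.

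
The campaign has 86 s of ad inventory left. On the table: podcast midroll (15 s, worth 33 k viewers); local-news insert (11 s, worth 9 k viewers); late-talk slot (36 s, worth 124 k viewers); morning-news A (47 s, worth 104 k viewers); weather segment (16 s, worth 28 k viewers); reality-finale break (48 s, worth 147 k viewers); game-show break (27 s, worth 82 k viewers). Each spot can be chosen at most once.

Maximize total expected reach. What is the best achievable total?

By expected reach per s: late-talk slot 3.44, reality-finale break 3.06, game-show break 3.04, morning-news A 2.21 lead.
Taking late-talk slot + reality-finale break: 84 s used, 271 in expected reach.
Next best is podcast midroll + late-talk slot + game-show break at 239 (78 s) — short by 32.

271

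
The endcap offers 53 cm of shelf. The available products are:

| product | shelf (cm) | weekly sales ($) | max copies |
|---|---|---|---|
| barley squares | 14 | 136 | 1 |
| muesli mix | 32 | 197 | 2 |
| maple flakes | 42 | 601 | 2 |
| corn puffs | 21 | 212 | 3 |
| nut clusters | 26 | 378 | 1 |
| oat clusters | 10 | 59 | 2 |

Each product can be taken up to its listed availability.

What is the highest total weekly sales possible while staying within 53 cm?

660

Taking the top-ratio products first gives corn puffs + nut clusters for 590 (47 cm).
Dropping corn puffs and nut clusters frees 47 cm; slotting in maple flakes + oat clusters (52 cm) lifts the total to 660 at 52 cm.
The spare 1 cm is too small for any remaining product, and no exchange beats 660.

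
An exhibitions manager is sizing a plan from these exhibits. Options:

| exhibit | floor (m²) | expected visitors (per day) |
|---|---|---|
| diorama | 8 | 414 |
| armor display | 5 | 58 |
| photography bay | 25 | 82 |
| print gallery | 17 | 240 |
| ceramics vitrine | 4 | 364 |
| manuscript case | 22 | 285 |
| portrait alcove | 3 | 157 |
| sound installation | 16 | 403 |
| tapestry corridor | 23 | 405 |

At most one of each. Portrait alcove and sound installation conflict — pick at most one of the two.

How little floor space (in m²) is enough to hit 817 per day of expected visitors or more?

15

Minimise m² subject to total expected visitors ≥ 817.
Taking diorama + ceramics vitrine + portrait alcove gives 935 (≥ 817) for 15 m².
Any bundle with less than 15 m² falls short of 817.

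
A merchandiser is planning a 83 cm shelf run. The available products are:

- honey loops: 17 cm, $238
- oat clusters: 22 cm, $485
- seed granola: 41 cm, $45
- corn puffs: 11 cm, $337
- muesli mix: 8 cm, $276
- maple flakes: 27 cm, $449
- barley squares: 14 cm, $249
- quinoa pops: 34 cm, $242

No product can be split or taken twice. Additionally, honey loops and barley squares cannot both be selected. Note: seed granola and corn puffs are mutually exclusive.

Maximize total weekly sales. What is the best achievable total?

1796

Best packing: oat clusters + corn puffs + muesli mix + maple flakes + barley squares — 82 cm, 1796 total.
Next best is oat clusters + corn puffs + muesli mix + maple flakes at 1547 (68 cm) — short by 249.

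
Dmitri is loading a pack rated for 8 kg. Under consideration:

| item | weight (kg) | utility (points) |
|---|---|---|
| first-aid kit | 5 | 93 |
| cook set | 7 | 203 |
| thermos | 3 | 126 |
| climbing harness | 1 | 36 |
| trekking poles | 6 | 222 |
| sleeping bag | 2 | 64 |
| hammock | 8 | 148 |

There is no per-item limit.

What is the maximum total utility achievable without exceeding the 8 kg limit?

Best packing: 2×thermos + 2×climbing harness — 8 kg, 324 total.
No other feasible combination exceeds 324.

324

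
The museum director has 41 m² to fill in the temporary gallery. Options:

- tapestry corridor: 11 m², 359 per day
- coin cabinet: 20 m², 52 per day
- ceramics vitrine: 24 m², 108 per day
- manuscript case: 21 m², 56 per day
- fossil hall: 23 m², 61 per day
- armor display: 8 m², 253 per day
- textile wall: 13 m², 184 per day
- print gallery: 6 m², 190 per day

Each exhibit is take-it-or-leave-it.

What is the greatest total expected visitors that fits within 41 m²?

986

Tapestry corridor + armor display + textile wall + print gallery uses 38 of the 41 m² and totals 986.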